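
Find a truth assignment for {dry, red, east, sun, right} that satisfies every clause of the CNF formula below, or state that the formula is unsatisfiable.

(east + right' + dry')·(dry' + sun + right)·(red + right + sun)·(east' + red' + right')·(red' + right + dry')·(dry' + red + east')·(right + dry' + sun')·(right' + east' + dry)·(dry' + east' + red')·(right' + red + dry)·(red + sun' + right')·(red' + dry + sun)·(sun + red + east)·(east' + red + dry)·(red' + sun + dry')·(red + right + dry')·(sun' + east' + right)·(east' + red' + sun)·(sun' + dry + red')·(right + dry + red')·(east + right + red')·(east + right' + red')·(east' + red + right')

Suppose east = 0.
Suppose right = 0.
(red') alone gives red = 0.
(sun) alone gives sun = 1.
(dry') alone gives dry = 0.
All clauses are satisfied.

dry ↦ 0; red ↦ 0; east ↦ 0; sun ↦ 1; right ↦ 0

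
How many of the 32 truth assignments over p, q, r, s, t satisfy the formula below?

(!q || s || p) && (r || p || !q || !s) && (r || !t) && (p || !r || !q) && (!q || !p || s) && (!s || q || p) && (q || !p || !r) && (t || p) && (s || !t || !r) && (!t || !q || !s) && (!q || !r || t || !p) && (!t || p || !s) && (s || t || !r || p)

There are 2^5 = 32 truth assignments over (p, q, r, s, t).
Split on r. With r = true, the clauses containing r are satisfied and !r drops from the rest; 0 of the 2^4 = 16 assignments to the other variables satisfy what remains.
With r = false, by the same count on the reduced clause set, 3 assignments work.
Total: 0 + 3 = 3.

3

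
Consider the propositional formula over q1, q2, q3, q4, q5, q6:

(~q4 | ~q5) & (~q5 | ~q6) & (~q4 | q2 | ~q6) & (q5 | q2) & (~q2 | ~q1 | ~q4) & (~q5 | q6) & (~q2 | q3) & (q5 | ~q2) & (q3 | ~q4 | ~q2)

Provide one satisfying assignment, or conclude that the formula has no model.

UNSATISFIABLE

Case q4 = 0:
Case q5 = 0:
Unit clause (q2) forces q2 = 1.
Now (~q2) is unsatisfied and unit — conflict.
Backtrack on q5: now try q5 = 1.
Unit clause (~q6) forces q6 = 0.
Now (q6) is unsatisfied and unit — conflict.
Both values of q5 lead to a conflict.
Backtrack on q4: now try q4 = 1.
Unit clause (~q5) forces q5 = 0.
Unit clause (q2) forces q2 = 1.
Now (~q2) is unsatisfied and unit — conflict.
Both values of q4 lead to a conflict.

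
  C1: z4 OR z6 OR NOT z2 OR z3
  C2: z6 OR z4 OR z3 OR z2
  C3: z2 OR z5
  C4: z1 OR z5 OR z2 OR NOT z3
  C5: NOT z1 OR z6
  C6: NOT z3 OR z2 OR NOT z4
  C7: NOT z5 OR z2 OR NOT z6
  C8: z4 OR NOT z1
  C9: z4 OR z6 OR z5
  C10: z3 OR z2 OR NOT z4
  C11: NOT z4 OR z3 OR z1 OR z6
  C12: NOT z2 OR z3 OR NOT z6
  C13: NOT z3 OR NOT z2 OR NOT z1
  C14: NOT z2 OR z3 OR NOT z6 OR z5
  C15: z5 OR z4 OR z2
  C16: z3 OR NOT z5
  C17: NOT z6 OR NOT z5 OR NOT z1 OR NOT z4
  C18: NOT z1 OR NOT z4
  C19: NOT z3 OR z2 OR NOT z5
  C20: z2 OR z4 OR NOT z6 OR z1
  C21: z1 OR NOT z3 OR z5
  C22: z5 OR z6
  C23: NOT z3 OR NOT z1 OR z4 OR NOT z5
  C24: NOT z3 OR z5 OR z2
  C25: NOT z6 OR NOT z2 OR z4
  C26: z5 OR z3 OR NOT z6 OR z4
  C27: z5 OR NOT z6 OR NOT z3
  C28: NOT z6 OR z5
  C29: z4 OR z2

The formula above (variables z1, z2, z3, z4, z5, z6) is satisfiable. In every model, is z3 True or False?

Suppose z3 = false.
Unit clause (NOT z5) forces z5 = false.
Unit clause (z2) forces z2 = true.
Unit clause (NOT z6) forces z6 = false.
But (z6) is also a unit clause — contradiction.
So every satisfying assignment has z3 = True.

True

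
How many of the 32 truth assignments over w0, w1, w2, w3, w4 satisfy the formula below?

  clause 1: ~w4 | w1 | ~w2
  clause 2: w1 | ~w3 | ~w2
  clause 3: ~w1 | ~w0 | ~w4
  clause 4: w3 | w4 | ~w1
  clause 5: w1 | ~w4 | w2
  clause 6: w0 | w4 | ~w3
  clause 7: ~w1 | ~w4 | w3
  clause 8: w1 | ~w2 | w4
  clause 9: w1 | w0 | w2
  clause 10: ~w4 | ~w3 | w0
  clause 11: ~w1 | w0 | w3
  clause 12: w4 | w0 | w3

4

There are 2^5 = 32 truth assignments over (w0, w1, w2, w3, w4).
Split on w3. With w3 = 1, the clauses containing w3 are satisfied and ~w3 drops from the rest; 3 of the 2^4 = 16 assignments to the other variables satisfy what remains.
With w3 = 0, by the same count on the reduced clause set, 1 assignment works.
(One model: w0=T, w1=F, w2=F, w3=F, w4=F.)
Total: 3 + 1 = 4.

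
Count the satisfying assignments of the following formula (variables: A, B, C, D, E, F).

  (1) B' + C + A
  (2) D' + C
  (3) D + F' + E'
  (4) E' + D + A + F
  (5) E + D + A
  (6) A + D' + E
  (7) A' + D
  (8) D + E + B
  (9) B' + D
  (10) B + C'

6

There are 2^6 = 64 truth assignments over (A, B, C, D, E, F).
Split on A. With A = 1, the clauses containing A are satisfied and A' drops from the rest; 4 of the 2^5 = 32 assignments to the other variables satisfy what remains.
With A = 0, by the same count on the reduced clause set, 2 assignments work.
(One model: A=F, B=T, C=T, D=T, E=T, F=F.)
Total: 4 + 2 = 6.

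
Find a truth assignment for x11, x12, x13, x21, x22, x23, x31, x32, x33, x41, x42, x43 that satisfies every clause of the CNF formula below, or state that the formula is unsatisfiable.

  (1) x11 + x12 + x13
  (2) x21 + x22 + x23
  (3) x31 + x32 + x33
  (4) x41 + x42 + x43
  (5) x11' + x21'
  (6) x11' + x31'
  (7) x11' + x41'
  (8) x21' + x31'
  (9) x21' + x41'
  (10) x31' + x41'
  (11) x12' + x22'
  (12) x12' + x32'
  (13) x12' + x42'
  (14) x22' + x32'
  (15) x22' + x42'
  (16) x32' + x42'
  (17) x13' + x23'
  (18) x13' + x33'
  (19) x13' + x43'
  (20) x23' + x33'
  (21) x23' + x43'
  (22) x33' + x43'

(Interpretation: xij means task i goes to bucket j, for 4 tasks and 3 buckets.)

Try x11 = 0.
Try x12 = 1.
The clause (x22') is unit, so x22 = 0.
The clause (x32') is unit, so x32 = 0.
The clause (x42') is unit, so x42 = 0.
Try x21 = 1.
The clause (x31') is unit, so x31 = 0.
The clause (x33) is unit, so x33 = 1.
The clause (x41') is unit, so x41 = 0.
The clause (x43) is unit, so x43 = 1.
That conflicts with the unit clause (x43').
So x21 must be the other value — set x21 = 0.
The clause (x23) is unit, so x23 = 1.
The clause (x13') is unit, so x13 = 0.
The clause (x33') is unit, so x33 = 0.
The clause (x31) is unit, so x31 = 1.
The clause (x41') is unit, so x41 = 0.
The clause (x43) is unit, so x43 = 1.
That conflicts with the unit clause (x43').
Neither x21 = 1 nor x21 = 0 works.
So x12 must be the other value — set x12 = 0.
The clause (x13) is unit, so x13 = 1.
The clause (x23') is unit, so x23 = 0.
The clause (x33') is unit, so x33 = 0.
The clause (x43') is unit, so x43 = 0.
Try x21 = 1.
The clause (x31') is unit, so x31 = 0.
The clause (x32) is unit, so x32 = 1.
The clause (x41') is unit, so x41 = 0.
The clause (x42) is unit, so x42 = 1.
That conflicts with the unit clause (x42').
So x21 must be the other value — set x21 = 0.
The clause (x22) is unit, so x22 = 1.
The clause (x32') is unit, so x32 = 0.
The clause (x31) is unit, so x31 = 1.
The clause (x41') is unit, so x41 = 0.
The clause (x42) is unit, so x42 = 1.
That conflicts with the unit clause (x42').
Neither x21 = 1 nor x21 = 0 works.
Neither x12 = 1 nor x12 = 0 works.
So x11 must be the other value — set x11 = 1.
The clause (x21') is unit, so x21 = 0.
The clause (x31') is unit, so x31 = 0.
The clause (x41') is unit, so x41 = 0.
Try x22 = 1.
The clause (x12') is unit, so x12 = 0.
The clause (x32') is unit, so x32 = 0.
The clause (x33) is unit, so x33 = 1.
The clause (x42') is unit, so x42 = 0.
The clause (x43) is unit, so x43 = 1.
That conflicts with the unit clause (x43').
So x22 must be the other value — set x22 = 0.
The clause (x23) is unit, so x23 = 1.
The clause (x13') is unit, so x13 = 0.
The clause (x33') is unit, so x33 = 0.
The clause (x32) is unit, so x32 = 1.
The clause (x12') is unit, so x12 = 0.
The clause (x42') is unit, so x42 = 0.
The clause (x43) is unit, so x43 = 1.
That conflicts with the unit clause (x43').
Neither x22 = 1 nor x22 = 0 works.
Neither x11 = 1 nor x11 = 0 works.

UNSATISFIABLE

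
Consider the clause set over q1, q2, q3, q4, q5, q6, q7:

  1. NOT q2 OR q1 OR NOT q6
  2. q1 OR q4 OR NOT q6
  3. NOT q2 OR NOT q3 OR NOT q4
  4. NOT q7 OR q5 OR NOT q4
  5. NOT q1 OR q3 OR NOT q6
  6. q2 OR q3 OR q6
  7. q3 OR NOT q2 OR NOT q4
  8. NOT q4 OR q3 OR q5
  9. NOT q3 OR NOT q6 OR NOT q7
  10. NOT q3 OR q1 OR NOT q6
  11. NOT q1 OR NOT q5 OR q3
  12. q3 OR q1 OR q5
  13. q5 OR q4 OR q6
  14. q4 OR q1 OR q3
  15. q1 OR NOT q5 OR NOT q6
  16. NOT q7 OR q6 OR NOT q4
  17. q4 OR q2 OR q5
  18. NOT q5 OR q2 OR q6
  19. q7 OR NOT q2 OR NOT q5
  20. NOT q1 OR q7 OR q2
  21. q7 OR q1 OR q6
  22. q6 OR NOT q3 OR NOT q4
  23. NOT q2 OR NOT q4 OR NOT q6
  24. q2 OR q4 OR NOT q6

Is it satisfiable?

Satisfiable

Case q2 = true:
Case q1 = true:
Case q3 = true:
The clause (NOT q4) is unit, so q4 = false.
Case q6 = false:
The clause (q5) is unit, so q5 = true.
The clause (q7) is unit, so q7 = true.
Every clause now holds.
A satisfying assignment: q1=true,  q2=true,  q3=true,  q4=false,  q5=true,  q6=false,  q7=true.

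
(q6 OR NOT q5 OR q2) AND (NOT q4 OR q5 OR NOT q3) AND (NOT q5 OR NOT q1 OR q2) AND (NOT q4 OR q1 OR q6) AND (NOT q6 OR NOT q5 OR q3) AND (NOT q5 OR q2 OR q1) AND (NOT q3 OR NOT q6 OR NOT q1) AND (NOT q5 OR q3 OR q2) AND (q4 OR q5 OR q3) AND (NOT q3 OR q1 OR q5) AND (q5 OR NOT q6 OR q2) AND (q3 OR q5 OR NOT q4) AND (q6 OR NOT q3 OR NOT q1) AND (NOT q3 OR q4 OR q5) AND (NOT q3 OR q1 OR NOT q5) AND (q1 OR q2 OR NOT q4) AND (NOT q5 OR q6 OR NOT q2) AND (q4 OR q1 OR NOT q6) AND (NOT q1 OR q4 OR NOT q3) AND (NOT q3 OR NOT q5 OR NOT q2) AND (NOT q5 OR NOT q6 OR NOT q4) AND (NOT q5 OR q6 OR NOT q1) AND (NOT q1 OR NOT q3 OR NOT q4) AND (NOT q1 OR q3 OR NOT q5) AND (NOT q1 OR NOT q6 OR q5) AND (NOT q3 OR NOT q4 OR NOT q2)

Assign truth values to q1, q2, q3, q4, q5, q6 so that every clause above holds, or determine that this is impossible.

UNSATISFIABLE

Try q6 = true.
Try q5 = false.
(q2) alone gives q2 = true.
(NOT q1) alone gives q1 = false.
(NOT q3) alone gives q3 = false.
(q4) alone gives q4 = true.
But (NOT q4) is also a unit clause — contradiction.
So q5 must be the other value — set q5 = true.
(q3) alone gives q3 = true.
(NOT q1) alone gives q1 = false.
But (q1) is also a unit clause — contradiction.
Neither q5 = true nor q5 = false works.
So q6 must be the other value — set q6 = false.
Try q5 = false.
Try q4 = false.
(q3) alone gives q3 = true.
But (NOT q3) is also a unit clause — contradiction.
So q4 must be the other value — set q4 = true.
(NOT q3) alone gives q3 = false.
But (q3) is also a unit clause — contradiction.
Neither q4 = true nor q4 = false works.
So q5 must be the other value — set q5 = true.
(q2) alone gives q2 = true.
But (NOT q2) is also a unit clause — contradiction.
Neither q5 = true nor q5 = false works.
Neither q6 = true nor q6 = false works.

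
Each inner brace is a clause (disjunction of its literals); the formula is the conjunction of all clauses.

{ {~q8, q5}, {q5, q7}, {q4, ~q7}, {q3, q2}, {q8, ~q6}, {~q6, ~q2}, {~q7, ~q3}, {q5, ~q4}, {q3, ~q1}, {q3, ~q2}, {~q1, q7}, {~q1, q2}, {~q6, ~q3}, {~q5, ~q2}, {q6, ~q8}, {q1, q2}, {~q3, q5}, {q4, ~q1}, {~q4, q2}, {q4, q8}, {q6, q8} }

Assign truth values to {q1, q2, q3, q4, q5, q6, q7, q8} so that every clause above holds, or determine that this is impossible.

Branch on q8: set q8 = 0.
From the singleton clause (~q6), q6 = 0.
But (q6) is also a unit clause — contradiction.
That branch fails; take q8 = 1 instead.
From the singleton clause (q5), q5 = 1.
From the singleton clause (~q2), q2 = 0.
From the singleton clause (q3), q3 = 1.
From the singleton clause (~q7), q7 = 0.
From the singleton clause (~q1), q1 = 0.
But (q1) is also a unit clause — contradiction.
Both values of q8 lead to a conflict.

UNSATISFIABLE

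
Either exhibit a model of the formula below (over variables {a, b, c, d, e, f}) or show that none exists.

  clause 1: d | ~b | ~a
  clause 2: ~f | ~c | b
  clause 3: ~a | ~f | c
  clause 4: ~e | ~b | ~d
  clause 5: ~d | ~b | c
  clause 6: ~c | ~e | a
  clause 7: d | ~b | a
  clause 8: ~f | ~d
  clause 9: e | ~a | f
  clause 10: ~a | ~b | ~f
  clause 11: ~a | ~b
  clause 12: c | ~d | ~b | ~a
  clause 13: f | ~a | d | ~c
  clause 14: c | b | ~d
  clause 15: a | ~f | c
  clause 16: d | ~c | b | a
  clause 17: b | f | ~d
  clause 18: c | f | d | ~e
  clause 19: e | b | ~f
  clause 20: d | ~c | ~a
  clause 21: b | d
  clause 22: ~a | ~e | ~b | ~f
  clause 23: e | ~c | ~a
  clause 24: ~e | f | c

Try f = 0.
Try e = 0.
Unit clause (~a) forces a = 0.
Try d = 1.
Unit clause (b) forces b = 1.
Unit clause (c) forces c = 1.
Every clause now holds.

a ↦ 0, b ↦ 1, c ↦ 1, d ↦ 1, e ↦ 0, f ↦ 0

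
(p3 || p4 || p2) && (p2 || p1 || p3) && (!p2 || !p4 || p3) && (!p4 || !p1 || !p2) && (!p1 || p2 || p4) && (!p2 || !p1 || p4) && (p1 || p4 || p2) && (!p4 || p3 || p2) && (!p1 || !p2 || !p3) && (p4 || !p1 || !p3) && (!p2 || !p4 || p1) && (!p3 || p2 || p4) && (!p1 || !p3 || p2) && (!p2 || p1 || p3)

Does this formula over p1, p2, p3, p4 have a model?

Try p3 = true.
Try p1 = false.
Try p4 = true.
The clause (!p2) is unit, so p2 = false.
Every clause now holds.
A satisfying assignment: p1 ↦ false, p2 ↦ false, p3 ↦ true, p4 ↦ true.

Yes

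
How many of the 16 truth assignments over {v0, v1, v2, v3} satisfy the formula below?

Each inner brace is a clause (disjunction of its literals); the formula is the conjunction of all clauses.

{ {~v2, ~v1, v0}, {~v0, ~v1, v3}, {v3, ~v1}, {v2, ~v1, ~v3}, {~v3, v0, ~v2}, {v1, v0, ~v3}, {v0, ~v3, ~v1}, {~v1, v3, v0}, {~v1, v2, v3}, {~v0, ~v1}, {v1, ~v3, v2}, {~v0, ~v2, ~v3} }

4

There are 2^4 = 16 truth assignments over (v0, v1, v2, v3).
Check each against the 12 clauses (columns in the order v0, v1, v2, v3):
  F F F F  ✓ satisfies all
  F F F T  ✗ fails (v1 | v0 | ~v3)
  F F T F  ✓ satisfies all
  F F T T  ✗ fails (~v3 | v0 | ~v2)
  F T F F  ✗ fails (v3 | ~v1)
  F T F T  ✗ fails (v2 | ~v1 | ~v3)
  F T T F  ✗ fails (~v2 | ~v1 | v0)
  F T T T  ✗ fails (~v2 | ~v1 | v0)
  T F F F  ✓ satisfies all
  T F F T  ✗ fails (v1 | ~v3 | v2)
  T F T F  ✓ satisfies all
  T F T T  ✗ fails (~v0 | ~v2 | ~v3)
  T T F F  ✗ fails (~v0 | ~v1 | v3)
  T T F T  ✗ fails (v2 | ~v1 | ~v3)
  T T T F  ✗ fails (~v0 | ~v1 | v3)
  T T T T  ✗ fails (~v0 | ~v1)
4 of the 16 rows are models.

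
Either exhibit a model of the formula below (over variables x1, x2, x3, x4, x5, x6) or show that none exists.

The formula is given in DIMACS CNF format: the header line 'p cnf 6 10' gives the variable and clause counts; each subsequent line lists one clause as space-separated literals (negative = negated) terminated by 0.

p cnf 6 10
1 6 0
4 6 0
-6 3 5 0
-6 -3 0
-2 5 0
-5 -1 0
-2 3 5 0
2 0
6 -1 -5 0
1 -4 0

Unit clause (x2) forces x2 = True.
Unit clause (x5) forces x5 = True.
Unit clause (¬x1) forces x1 = False.
Unit clause (x6) forces x6 = True.
Unit clause (¬x3) forces x3 = False.
Unit clause (¬x4) forces x4 = False.
Every clause now holds.

x1 ↦ False, x2 ↦ True, x3 ↦ False, x4 ↦ False, x5 ↦ True, x6 ↦ True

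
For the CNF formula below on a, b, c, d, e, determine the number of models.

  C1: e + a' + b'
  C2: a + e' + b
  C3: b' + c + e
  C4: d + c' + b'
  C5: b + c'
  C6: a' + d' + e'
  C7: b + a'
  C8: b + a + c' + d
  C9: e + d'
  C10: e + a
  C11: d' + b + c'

There are 2^5 = 32 truth assignments over (a, b, c, d, e).
Split on a. With a = 1, the clauses containing a are satisfied and a' drops from the rest; 1 of the 2^4 = 16 assignments to the other variables satisfy what remains.
With a = 0, by the same count on the reduced clause set, 3 assignments work.
(One model: a=F, b=T, c=F, d=F, e=T.)
Total: 1 + 3 = 4.

4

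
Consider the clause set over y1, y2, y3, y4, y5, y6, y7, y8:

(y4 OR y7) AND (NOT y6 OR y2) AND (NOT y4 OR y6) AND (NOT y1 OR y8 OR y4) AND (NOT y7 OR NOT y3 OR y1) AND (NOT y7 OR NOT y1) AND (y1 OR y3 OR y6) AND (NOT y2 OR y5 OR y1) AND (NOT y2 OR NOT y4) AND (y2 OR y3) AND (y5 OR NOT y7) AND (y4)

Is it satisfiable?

Unsatisfiable

From the singleton clause (y4), y4 = true.
From the singleton clause (y6), y6 = true.
From the singleton clause (y2), y2 = true.
That conflicts with the unit clause (NOT y2).
No assignment satisfies every clause.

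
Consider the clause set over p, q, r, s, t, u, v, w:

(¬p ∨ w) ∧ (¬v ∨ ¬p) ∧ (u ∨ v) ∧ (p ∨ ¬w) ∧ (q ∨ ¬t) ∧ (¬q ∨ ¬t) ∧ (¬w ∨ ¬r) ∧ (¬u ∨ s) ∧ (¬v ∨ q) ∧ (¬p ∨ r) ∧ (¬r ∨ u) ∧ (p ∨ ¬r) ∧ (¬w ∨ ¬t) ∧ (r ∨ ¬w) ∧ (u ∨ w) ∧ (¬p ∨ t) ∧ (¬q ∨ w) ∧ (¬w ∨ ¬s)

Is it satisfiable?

Suppose p = False.
(¬w) alone gives w = False.
(¬r) alone gives r = False.
(u) alone gives u = True.
(s) alone gives s = True.
(¬q) alone gives q = False.
(¬t) alone gives t = False.
(¬v) alone gives v = False.
All clauses are satisfied.
A satisfying assignment: p ↦ False, q ↦ False, r ↦ False, s ↦ True, t ↦ False, u ↦ True, v ↦ False, w ↦ False.

Yes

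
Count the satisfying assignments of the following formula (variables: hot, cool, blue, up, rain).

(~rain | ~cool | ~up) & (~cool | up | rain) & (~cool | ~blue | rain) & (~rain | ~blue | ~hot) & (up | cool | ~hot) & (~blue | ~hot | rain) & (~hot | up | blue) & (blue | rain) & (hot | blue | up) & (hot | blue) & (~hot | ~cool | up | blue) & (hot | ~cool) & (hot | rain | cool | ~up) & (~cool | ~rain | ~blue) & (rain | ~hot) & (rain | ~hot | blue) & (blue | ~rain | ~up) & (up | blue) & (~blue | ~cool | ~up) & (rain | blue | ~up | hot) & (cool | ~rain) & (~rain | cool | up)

1

There are 2^5 = 32 truth assignments over (hot, cool, blue, up, rain).
Split on up. With up = 1, the clauses containing up are satisfied and ~up drops from the rest; 0 of the 2^4 = 16 assignments to the other variables satisfy what remains.
With up = 0, by the same count on the reduced clause set, 1 assignment works.
Total: 0 + 1 = 1.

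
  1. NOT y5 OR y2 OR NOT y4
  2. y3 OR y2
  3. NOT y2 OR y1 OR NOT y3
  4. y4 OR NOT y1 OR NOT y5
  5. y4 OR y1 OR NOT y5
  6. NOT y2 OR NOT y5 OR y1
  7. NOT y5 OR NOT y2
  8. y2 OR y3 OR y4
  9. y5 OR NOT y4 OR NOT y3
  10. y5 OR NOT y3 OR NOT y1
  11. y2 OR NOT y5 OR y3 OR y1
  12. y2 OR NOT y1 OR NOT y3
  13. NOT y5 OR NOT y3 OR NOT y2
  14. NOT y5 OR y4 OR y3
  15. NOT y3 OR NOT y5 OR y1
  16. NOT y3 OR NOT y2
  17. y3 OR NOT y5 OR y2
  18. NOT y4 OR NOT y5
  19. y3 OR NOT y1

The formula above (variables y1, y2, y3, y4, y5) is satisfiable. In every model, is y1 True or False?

False

Suppose y1 = true.
From the singleton clause (y3), y3 = true.
From the singleton clause (y5), y5 = true.
From the singleton clause (y4), y4 = true.
That conflicts with the unit clause (NOT y4).
So every satisfying assignment has y1 = False.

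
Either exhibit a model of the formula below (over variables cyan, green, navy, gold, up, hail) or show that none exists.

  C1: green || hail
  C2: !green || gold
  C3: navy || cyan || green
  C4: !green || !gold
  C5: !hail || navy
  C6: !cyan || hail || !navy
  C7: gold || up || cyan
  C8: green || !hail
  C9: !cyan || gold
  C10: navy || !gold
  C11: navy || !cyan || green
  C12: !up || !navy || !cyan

Branch on green: set green = true.
From the singleton clause (gold), gold = true.
But (!gold) is also a unit clause — contradiction.
Backtrack on green: now try green = false.
From the singleton clause (hail), hail = true.
But (!hail) is also a unit clause — contradiction.
Neither green = true nor green = false works.

UNSATISFIABLE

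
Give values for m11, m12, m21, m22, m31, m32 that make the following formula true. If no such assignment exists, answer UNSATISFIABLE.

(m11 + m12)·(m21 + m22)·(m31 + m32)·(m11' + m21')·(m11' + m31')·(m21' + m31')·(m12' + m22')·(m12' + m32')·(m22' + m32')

UNSATISFIABLE

Case m11 = 1:
From the singleton clause (m21'), m21 = 0.
From the singleton clause (m22), m22 = 1.
From the singleton clause (m31'), m31 = 0.
From the singleton clause (m32), m32 = 1.
That conflicts with the unit clause (m32').
Backtrack on m11: now try m11 = 0.
From the singleton clause (m12), m12 = 1.
From the singleton clause (m22'), m22 = 0.
From the singleton clause (m21), m21 = 1.
From the singleton clause (m31'), m31 = 0.
From the singleton clause (m32), m32 = 1.
That conflicts with the unit clause (m32').
Neither m11 = 1 nor m11 = 0 works.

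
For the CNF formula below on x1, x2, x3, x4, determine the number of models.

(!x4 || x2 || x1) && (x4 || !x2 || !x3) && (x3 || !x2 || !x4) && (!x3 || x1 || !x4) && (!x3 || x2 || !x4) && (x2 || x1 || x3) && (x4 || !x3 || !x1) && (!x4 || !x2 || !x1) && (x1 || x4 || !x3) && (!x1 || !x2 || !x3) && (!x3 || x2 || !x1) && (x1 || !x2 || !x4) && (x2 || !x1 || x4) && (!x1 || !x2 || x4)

There are 2^4 = 16 truth assignments over (x1, x2, x3, x4).
Check each against the 14 clauses (columns in the order x1, x2, x3, x4):
  F F F F  ✗ fails (x2 || x1 || x3)
  F F F T  ✗ fails (!x4 || x2 || x1)
  F F T F  ✗ fails (x1 || x4 || !x3)
  F F T T  ✗ fails (!x4 || x2 || x1)
  F T F F  ✓ satisfies all
  F T F T  ✗ fails (x3 || !x2 || !x4)
  F T T F  ✗ fails (x4 || !x2 || !x3)
  F T T T  ✗ fails (!x3 || x1 || !x4)
  T F F F  ✗ fails (x2 || !x1 || x4)
  T F F T  ✓ satisfies all
  T F T F  ✗ fails (x4 || !x3 || !x1)
  T F T T  ✗ fails (!x3 || x2 || !x4)
  T T F F  ✗ fails (!x1 || !x2 || x4)
  T T F T  ✗ fails (x3 || !x2 || !x4)
  T T T F  ✗ fails (x4 || !x2 || !x3)
  T T T T  ✗ fails (!x4 || !x2 || !x1)
2 of the 16 rows are models.

2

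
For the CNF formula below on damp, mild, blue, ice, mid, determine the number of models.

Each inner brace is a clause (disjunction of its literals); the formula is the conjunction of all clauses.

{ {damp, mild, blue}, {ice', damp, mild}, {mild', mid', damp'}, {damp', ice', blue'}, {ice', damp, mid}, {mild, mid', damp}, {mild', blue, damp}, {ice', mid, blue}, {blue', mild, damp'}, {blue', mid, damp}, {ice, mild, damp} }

There are 2^5 = 32 truth assignments over (damp, mild, blue, ice, mid).
Split on mid. With mid = 1, the clauses containing mid are satisfied and mid' drops from the rest; 4 of the 2^4 = 16 assignments to the other variables satisfy what remains.
With mid = 0, by the same count on the reduced clause set, 3 assignments work.
Total: 4 + 3 = 7.

7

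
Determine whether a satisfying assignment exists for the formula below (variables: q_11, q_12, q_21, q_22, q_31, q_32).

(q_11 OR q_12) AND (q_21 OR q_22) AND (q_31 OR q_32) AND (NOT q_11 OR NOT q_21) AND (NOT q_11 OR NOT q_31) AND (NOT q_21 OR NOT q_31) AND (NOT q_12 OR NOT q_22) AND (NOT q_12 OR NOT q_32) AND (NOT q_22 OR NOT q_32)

Unsatisfiable

Suppose q_11 = true.
Unit clause (NOT q_21) forces q_21 = false.
Unit clause (q_22) forces q_22 = true.
Unit clause (NOT q_31) forces q_31 = false.
Unit clause (q_32) forces q_32 = true.
Now (NOT q_32) is unsatisfied and unit — conflict.
So q_11 must be the other value — set q_11 = false.
Unit clause (q_12) forces q_12 = true.
Unit clause (NOT q_22) forces q_22 = false.
Unit clause (q_21) forces q_21 = true.
Unit clause (NOT q_31) forces q_31 = false.
Unit clause (q_32) forces q_32 = true.
Now (NOT q_32) is unsatisfied and unit — conflict.
Neither q_11 = true nor q_11 = false works.
No assignment satisfies every clause.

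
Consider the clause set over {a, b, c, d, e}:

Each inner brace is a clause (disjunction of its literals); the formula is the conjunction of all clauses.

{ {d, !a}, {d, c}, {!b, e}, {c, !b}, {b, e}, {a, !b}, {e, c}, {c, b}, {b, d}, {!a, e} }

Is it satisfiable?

Yes, satisfiable

Try d = true.
Try b = true.
Unit clause (e) forces e = true.
Unit clause (c) forces c = true.
Unit clause (a) forces a = true.
Every clause now holds.
A satisfying assignment: a=true; b=true; c=true; d=true; e=true.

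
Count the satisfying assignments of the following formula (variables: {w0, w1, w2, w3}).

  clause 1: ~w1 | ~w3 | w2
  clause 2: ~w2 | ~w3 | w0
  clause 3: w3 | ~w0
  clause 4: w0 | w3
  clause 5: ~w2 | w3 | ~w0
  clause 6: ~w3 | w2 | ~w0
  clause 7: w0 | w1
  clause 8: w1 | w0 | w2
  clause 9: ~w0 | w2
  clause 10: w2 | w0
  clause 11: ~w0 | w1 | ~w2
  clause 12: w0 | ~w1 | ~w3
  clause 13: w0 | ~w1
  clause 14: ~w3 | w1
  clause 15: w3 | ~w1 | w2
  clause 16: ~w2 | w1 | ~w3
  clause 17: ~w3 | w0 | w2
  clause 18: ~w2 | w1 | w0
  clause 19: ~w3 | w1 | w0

1

There are 2^4 = 16 truth assignments over (w0, w1, w2, w3).
Check each against the 19 clauses (columns in the order w0, w1, w2, w3):
  F F F F  ✗ fails (w0 | w3)
  F F F T  ✗ fails (w0 | w1)
  F F T F  ✗ fails (w0 | w3)
  F F T T  ✗ fails (~w2 | ~w3 | w0)
  F T F F  ✗ fails (w0 | w3)
  F T F T  ✗ fails (~w1 | ~w3 | w2)
  F T T F  ✗ fails (w0 | w3)
  F T T T  ✗ fails (~w2 | ~w3 | w0)
  T F F F  ✗ fails (w3 | ~w0)
  T F F T  ✗ fails (~w3 | w2 | ~w0)
  T F T F  ✗ fails (w3 | ~w0)
  T F T T  ✗ fails (~w0 | w1 | ~w2)
  T T F F  ✗ fails (w3 | ~w0)
  T T F T  ✗ fails (~w1 | ~w3 | w2)
  T T T F  ✗ fails (w3 | ~w0)
  T T T T  ✓ satisfies all
1 of the 16 rows is a model.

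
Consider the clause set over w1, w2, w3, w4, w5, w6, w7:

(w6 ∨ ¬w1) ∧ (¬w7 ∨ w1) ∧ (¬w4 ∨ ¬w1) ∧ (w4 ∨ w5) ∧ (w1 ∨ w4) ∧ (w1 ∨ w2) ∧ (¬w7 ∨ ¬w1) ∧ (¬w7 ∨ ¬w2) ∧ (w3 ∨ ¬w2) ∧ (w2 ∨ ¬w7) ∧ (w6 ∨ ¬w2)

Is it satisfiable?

Branch on w6: set w6 = True.
Branch on w7: set w7 = False.
Branch on w4: set w4 = False.
From the singleton clause (w5), w5 = True.
From the singleton clause (w1), w1 = True.
Branch on w3: set w3 = False.
From the singleton clause (¬w2), w2 = False.
This assignment satisfies each clause.
A satisfying assignment: w1 ↦ True, w2 ↦ False, w3 ↦ False, w4 ↦ False, w5 ↦ True, w6 ↦ True, w7 ↦ False.

Yes, satisfiable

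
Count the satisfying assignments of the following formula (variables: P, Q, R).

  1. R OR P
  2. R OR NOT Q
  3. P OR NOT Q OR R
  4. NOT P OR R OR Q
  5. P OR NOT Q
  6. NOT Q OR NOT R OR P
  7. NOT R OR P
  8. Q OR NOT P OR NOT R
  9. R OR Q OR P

There are 2^3 = 8 truth assignments over (P, Q, R).
Split on P. With P = true, the clauses containing P are satisfied and NOT P drops from the rest; 1 of the 2^2 = 4 assignments to the other variables satisfy what remains.
With P = false, by the same count on the reduced clause set, 0 assignments work.
Total: 1 + 0 = 1.

1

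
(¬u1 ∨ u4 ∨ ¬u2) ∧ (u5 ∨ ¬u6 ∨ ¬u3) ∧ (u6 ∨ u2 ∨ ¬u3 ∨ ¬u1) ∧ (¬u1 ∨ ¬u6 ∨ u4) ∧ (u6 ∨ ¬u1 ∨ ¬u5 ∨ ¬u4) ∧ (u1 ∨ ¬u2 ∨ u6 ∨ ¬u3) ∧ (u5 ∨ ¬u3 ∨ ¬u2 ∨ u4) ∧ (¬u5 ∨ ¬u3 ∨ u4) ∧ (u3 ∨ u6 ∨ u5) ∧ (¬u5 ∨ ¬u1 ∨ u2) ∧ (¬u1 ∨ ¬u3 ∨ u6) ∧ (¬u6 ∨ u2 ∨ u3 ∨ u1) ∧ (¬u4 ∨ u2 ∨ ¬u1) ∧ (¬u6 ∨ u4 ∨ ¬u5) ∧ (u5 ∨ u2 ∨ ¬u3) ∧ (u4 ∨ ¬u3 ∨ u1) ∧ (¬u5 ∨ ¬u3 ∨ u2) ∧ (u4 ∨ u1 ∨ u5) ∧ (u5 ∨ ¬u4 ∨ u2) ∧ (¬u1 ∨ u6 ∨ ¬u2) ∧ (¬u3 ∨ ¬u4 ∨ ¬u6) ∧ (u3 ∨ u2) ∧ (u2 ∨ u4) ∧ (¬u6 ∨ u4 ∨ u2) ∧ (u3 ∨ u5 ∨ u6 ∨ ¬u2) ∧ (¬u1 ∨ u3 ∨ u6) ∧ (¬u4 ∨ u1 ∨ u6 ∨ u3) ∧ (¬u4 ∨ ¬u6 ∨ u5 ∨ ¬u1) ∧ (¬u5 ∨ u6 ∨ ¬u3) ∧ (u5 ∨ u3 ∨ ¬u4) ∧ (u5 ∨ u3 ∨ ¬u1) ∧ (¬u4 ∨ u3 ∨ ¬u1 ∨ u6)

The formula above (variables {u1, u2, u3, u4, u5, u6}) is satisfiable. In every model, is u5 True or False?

Suppose u5 = False.
Try u6 = False.
(u3) alone gives u3 = True.
(¬u1) alone gives u1 = False.
(¬u2) alone gives u2 = False.
Now (u2) is unsatisfied and unit — conflict.
So u6 must be the other value — set u6 = True.
(¬u3) alone gives u3 = False.
(u2) alone gives u2 = True.
(¬u4) alone gives u4 = False.
(¬u1) alone gives u1 = False.
Now (u1) is unsatisfied and unit — conflict.
Both values of u6 lead to a conflict.
So every satisfying assignment has u5 = True.

True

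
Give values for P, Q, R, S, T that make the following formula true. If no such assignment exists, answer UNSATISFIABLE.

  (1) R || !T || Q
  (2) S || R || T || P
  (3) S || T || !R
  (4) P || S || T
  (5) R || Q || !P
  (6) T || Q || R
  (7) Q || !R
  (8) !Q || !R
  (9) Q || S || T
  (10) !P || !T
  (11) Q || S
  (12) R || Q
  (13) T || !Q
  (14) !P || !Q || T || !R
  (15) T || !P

Try Q = true.
Unit clause (!R) forces R = false.
Unit clause (T) forces T = true.
Unit clause (!P) forces P = false.
All clauses hold; S can take either value.

P ↦ false, Q ↦ true, R ↦ false, S ↦ false, T ↦ true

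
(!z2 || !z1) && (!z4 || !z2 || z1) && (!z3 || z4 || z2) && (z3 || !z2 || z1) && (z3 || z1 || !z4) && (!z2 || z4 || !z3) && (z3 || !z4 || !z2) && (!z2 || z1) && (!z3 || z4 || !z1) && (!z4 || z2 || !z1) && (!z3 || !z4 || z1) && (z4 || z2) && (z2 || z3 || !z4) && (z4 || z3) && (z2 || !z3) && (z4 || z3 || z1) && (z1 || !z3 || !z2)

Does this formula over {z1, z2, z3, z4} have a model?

No

Suppose z2 = false.
Unit clause (z4) forces z4 = true.
Unit clause (!z1) forces z1 = false.
Unit clause (z3) forces z3 = true.
But (!z3) is also a unit clause — contradiction.
Undo z2 and try z2 = true.
Unit clause (!z1) forces z1 = false.
But (z1) is also a unit clause — contradiction.
Neither z2 = true nor z2 = false works.
No assignment satisfies every clause.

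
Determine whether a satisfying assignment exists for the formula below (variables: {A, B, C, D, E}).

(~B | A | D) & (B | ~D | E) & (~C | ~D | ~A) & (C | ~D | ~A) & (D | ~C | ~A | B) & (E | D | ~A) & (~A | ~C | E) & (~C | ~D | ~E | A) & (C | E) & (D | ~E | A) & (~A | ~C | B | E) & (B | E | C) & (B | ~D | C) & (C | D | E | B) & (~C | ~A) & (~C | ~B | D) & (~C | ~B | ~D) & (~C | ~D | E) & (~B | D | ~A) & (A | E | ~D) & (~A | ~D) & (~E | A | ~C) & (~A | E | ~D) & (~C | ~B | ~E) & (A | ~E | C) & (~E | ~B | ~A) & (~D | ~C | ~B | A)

Yes

Branch on C: set C = 0.
The clause (E) is unit, so E = 1.
The clause (A) is unit, so A = 1.
The clause (~D) is unit, so D = 0.
The clause (~B) is unit, so B = 0.
Every clause now holds.
A satisfying assignment: A: 1,  B: 0,  C: 0,  D: 0,  E: 1.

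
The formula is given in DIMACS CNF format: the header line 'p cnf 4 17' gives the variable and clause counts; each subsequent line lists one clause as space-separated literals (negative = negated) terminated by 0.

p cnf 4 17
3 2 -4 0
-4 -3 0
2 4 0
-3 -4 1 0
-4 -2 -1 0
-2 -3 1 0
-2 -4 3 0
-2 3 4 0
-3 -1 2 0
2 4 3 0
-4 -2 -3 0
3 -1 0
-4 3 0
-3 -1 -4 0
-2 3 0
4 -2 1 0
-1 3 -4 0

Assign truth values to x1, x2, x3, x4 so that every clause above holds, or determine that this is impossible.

x1=True,  x2=True,  x3=True,  x4=False

Branch on x4: set x4 = False.
From the singleton clause (x2), x2 = True.
From the singleton clause (x3), x3 = True.
From the singleton clause (x1), x1 = True.
Every clause now holds.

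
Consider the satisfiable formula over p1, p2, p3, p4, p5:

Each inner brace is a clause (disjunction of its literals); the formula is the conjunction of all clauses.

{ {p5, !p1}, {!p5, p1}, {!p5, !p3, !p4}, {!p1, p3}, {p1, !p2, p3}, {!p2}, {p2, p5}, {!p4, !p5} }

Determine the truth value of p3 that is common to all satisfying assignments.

True

Suppose p3 = false.
From the singleton clause (!p1), p1 = false.
From the singleton clause (!p5), p5 = false.
From the singleton clause (!p2), p2 = false.
That conflicts with the unit clause (p2).
So every satisfying assignment has p3 = True.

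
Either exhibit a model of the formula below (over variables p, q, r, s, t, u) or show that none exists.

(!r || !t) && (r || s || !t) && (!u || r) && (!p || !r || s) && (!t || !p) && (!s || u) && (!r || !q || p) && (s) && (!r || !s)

From the singleton clause (s), s = true.
From the singleton clause (u), u = true.
From the singleton clause (r), r = true.
That conflicts with the unit clause (!r).

UNSATISFIABLE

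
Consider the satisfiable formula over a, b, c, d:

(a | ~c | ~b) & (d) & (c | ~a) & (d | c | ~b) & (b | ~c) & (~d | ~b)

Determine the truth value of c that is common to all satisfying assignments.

Suppose c = 1.
From the singleton clause (d), d = 1.
From the singleton clause (b), b = 1.
Now (~b) is unsatisfied and unit — conflict.
So every satisfying assignment has c = False.

False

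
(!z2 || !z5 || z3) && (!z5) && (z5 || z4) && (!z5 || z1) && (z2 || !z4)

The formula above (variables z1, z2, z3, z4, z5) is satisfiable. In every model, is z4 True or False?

Suppose z4 = false.
Unit clause (!z5) forces z5 = false.
But (z5) is also a unit clause — contradiction.
So every satisfying assignment has z4 = True.

True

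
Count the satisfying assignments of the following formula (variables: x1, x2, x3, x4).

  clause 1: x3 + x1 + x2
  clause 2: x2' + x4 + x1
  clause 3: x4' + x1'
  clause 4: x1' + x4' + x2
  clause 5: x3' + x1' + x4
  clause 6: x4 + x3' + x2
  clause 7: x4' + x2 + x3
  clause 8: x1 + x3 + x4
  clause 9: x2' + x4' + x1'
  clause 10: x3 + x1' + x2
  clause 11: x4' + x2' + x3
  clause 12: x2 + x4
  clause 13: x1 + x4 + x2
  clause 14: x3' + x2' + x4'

2

There are 2^4 = 16 truth assignments over (x1, x2, x3, x4).
Check each against the 14 clauses (columns in the order x1, x2, x3, x4):
  F F F F  ✗ fails (x3 + x1 + x2)
  F F F T  ✗ fails (x3 + x1 + x2)
  F F T F  ✗ fails (x4 + x3' + x2)
  F F T T  ✓ satisfies all
  F T F F  ✗ fails (x2' + x4 + x1)
  F T F T  ✗ fails (x4' + x2' + x3)
  F T T F  ✗ fails (x2' + x4 + x1)
  F T T T  ✗ fails (x3' + x2' + x4')
  T F F F  ✗ fails (x3 + x1' + x2)
  T F F T  ✗ fails (x4' + x1')
  T F T F  ✗ fails (x3' + x1' + x4)
  T F T T  ✗ fails (x4' + x1')
  T T F F  ✓ satisfies all
  T T F T  ✗ fails (x4' + x1')
  T T T F  ✗ fails (x3' + x1' + x4)
  T T T T  ✗ fails (x4' + x1')
2 of the 16 rows are models.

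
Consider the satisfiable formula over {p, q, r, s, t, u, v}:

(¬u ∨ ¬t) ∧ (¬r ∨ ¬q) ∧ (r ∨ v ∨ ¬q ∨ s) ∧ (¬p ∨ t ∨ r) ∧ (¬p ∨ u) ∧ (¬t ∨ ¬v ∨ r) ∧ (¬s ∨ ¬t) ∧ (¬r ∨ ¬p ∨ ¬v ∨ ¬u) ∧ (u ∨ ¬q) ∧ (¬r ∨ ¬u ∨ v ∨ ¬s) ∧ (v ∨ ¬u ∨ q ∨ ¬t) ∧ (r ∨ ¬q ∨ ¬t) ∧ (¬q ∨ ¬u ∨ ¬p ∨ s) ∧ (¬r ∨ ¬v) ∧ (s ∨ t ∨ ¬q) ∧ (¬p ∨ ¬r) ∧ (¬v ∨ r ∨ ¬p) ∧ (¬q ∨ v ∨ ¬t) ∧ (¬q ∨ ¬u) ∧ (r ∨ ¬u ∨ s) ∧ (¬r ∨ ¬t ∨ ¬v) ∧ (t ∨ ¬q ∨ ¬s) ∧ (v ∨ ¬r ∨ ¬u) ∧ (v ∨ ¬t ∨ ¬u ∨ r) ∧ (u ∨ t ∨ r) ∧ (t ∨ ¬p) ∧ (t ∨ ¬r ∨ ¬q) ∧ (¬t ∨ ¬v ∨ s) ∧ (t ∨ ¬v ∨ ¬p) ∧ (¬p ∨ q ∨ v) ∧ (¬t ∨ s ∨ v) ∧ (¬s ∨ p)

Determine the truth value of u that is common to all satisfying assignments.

Suppose u = True.
(¬t) alone gives t = False.
(¬q) alone gives q = False.
(¬p) alone gives p = False.
(¬s) alone gives s = False.
(r) alone gives r = True.
(¬v) alone gives v = False.
That conflicts with the unit clause (v).
So every satisfying assignment has u = False.

False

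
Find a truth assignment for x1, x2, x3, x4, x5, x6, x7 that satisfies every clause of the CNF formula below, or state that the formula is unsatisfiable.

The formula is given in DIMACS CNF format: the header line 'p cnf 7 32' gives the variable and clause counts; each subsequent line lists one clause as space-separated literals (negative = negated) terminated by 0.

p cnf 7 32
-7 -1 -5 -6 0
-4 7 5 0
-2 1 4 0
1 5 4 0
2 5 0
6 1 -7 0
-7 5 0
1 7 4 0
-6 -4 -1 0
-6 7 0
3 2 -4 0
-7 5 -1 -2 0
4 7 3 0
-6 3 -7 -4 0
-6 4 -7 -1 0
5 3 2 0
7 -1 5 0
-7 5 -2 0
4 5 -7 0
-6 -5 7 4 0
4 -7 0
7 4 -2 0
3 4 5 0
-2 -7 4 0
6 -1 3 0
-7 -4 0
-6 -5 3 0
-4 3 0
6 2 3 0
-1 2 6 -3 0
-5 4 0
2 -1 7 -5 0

x1: False; x2: True; x3: True; x4: True; x5: True; x6: False; x7: False

Suppose x2 = True.
Suppose x1 = False.
From the singleton clause (x4), x4 = True.
From the singleton clause (¬x7), x7 = False.
From the singleton clause (x5), x5 = True.
From the singleton clause (¬x6), x6 = False.
From the singleton clause (x3), x3 = True.
All clauses are satisfied.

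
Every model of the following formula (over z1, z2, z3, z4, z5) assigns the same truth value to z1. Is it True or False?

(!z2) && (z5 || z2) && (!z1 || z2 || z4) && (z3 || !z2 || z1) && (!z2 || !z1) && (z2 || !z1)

False

Suppose z1 = true.
The clause (!z2) is unit, so z2 = false.
That conflicts with the unit clause (z2).
So every satisfying assignment has z1 = False.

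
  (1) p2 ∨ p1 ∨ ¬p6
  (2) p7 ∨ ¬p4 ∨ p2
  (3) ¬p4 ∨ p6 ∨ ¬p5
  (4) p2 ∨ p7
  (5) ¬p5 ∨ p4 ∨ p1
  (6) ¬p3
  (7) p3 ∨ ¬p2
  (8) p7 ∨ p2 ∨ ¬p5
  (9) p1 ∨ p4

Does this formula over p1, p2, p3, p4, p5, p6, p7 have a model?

Yes

From the singleton clause (¬p3), p3 = False.
From the singleton clause (¬p2), p2 = False.
From the singleton clause (p7), p7 = True.
Case p1 = True:
Case p4 = False:
All clauses hold; p5, p6 can take either value.
A satisfying assignment: p1: True, p2: False, p3: False, p4: False, p5: True, p6: True, p7: True.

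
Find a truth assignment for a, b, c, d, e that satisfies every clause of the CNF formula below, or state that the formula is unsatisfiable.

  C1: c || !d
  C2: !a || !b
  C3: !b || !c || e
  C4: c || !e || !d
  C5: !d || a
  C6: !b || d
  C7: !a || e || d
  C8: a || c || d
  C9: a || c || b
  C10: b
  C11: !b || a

Unit clause (b) forces b = true.
Unit clause (!a) forces a = false.
That conflicts with the unit clause (a).

UNSATISFIABLE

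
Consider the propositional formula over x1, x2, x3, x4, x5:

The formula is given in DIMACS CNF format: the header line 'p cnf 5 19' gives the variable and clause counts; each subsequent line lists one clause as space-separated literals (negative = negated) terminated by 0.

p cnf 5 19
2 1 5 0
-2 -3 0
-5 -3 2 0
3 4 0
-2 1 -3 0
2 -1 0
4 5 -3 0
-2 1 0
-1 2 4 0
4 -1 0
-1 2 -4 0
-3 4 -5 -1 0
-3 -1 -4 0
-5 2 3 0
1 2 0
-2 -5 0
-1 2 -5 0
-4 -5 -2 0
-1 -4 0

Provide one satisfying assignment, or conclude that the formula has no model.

UNSATISFIABLE

Try x2 = False.
The clause (¬x1) is unit, so x1 = False.
Now (x1) is unsatisfied and unit — conflict.
Backtrack on x2: now try x2 = True.
The clause (¬x3) is unit, so x3 = False.
The clause (x4) is unit, so x4 = True.
The clause (x1) is unit, so x1 = True.
Now (¬x1) is unsatisfied and unit — conflict.
Both values of x2 lead to a conflict.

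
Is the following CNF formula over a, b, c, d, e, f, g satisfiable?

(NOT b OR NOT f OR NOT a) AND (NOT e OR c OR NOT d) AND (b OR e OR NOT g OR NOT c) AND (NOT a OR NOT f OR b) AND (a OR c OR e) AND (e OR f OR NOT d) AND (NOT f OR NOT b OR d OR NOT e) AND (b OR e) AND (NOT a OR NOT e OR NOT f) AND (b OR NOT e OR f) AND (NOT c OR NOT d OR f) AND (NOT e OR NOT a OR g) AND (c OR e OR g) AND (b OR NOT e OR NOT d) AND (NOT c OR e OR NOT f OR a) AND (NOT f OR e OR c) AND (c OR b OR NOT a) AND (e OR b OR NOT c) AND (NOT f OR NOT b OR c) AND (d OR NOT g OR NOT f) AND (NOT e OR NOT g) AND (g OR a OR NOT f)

Case b = true:
Case f = false:
Case e = false:
Unit clause (NOT d) forces d = false.
Case a = false:
Unit clause (c) forces c = true.
No clause remains; g is free.
A satisfying assignment: a ↦ false, b ↦ true, c ↦ true, d ↦ false, e ↦ false, f ↦ false, g ↦ false.

Yes, satisfiable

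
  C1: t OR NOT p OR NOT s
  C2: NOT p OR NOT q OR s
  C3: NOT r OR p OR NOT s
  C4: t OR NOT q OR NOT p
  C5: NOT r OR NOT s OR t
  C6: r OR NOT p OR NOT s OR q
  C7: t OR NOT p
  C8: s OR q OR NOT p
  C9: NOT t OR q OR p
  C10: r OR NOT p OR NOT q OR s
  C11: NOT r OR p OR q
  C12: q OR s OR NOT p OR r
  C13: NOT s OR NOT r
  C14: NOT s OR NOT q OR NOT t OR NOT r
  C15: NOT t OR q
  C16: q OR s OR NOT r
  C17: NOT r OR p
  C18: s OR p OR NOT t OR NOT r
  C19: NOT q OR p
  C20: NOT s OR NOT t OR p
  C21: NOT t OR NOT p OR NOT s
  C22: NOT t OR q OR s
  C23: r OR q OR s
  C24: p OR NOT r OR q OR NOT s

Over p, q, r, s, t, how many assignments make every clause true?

1

There are 2^5 = 32 truth assignments over (p, q, r, s, t).
Split on q. With q = true, the clauses containing q are satisfied and NOT q drops from the rest; 0 of the 2^4 = 16 assignments to the other variables satisfy what remains.
With q = false, by the same count on the reduced clause set, 1 assignment works.
(One model: p=F, q=F, r=F, s=T, t=F.)
Total: 0 + 1 = 1.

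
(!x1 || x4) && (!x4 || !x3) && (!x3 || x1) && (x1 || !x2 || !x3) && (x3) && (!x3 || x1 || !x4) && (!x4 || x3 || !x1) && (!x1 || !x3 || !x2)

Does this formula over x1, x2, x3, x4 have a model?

Unsatisfiable

From the singleton clause (x3), x3 = true.
From the singleton clause (!x4), x4 = false.
From the singleton clause (!x1), x1 = false.
That conflicts with the unit clause (x1).
No assignment satisfies every clause.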